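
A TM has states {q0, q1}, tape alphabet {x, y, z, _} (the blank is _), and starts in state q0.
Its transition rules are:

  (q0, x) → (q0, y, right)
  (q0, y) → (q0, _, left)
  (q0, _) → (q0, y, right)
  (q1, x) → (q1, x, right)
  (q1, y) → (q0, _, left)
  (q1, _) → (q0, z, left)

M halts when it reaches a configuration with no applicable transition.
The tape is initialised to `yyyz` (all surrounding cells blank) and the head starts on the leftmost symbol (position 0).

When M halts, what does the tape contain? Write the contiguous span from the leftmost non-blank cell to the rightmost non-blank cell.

yyyyyyz

state=q0 head=0 tape=___[y]yyz   (q0,y)→(q0,_,left)
state=q0 head=-1 tape=__[_]_yyz   (q0,_)→(q0,y,right)
state=q0 head=0 tape=__y[_]yyz   (q0,_)→(q0,y,right)
state=q0 head=1 tape=__yy[y]yz   (q0,y)→(q0,_,left)
state=q0 head=0 tape=__y[y]_yz   (q0,y)→(q0,_,left)
state=q0 head=-1 tape=__[y]__yz   (q0,y)→(q0,_,left)
state=q0 head=-2 tape=_[_]___yz   (q0,_)→(q0,y,right)
state=q0 head=-1 tape=_y[_]__yz   (q0,_)→(q0,y,right)
state=q0 head=0 tape=_yy[_]_yz   (q0,_)→(q0,y,right)
state=q0 head=1 tape=_yyy[_]yz   (q0,_)→(q0,y,right)
state=q0 head=2 tape=_yyyy[y]z   (q0,y)→(q0,_,left)
state=q0 head=1 tape=_yyy[y]_z   (q0,y)→(q0,_,left)
state=q0 head=0 tape=_yy[y]__z   (q0,y)→(q0,_,left)
state=q0 head=-1 tape=_y[y]___z   (q0,y)→(q0,_,left)
state=q0 head=-2 tape=_[y]____z   (q0,y)→(q0,_,left)
state=q0 head=-3 tape=[_]_____z   (q0,_)→(q0,y,right)
state=q0 head=-2 tape=y[_]____z   (q0,_)→(q0,y,right)
state=q0 head=-1 tape=yy[_]___z   (q0,_)→(q0,y,right)
state=q0 head=0 tape=yyy[_]__z   (q0,_)→(q0,y,right)
state=q0 head=1 tape=yyyy[_]_z   (q0,_)→(q0,y,right)
state=q0 head=2 tape=yyyyy[_]z   (q0,_)→(q0,y,right)
state=q0 head=3 tape=yyyyyy[z]
The non-blank tape span at halt is yyyyyyz.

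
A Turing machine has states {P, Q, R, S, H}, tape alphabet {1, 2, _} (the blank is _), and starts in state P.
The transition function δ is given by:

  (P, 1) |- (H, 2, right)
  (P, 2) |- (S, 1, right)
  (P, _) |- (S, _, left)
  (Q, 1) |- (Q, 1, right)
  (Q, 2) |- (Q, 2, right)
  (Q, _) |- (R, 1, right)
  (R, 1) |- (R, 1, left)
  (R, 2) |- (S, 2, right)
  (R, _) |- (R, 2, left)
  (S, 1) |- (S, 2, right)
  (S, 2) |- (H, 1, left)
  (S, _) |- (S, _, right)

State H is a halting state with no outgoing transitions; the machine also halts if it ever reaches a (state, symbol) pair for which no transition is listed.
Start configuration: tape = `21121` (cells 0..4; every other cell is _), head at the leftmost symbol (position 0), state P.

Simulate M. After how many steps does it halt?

state=P head=0 tape=[2]1121   (P,2)→(S,1,right)
state=S head=1 tape=1[1]121   (S,1)→(S,2,right)
state=S head=2 tape=12[1]21   (S,1)→(S,2,right)
state=S head=3 tape=122[2]1   (S,2)→(H,1,left)
state=H head=2 tape=12[2]11
M halts after 4 transitions.

4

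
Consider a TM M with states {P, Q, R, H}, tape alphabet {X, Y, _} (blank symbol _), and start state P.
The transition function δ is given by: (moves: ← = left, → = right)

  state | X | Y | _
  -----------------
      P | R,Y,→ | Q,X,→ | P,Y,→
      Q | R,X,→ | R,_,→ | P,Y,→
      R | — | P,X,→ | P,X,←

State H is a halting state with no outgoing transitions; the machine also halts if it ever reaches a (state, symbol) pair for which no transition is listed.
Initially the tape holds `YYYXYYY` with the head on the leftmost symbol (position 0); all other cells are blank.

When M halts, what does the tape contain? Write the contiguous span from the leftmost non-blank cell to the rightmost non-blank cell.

state=P head=0 tape=[Y]YYXYYY___   (P,Y)→(Q,X,→)
state=Q head=1 tape=X[Y]YXYYY___   (Q,Y)→(R,_,→)
state=R head=2 tape=X_[Y]XYYY___   (R,Y)→(P,X,→)
state=P head=3 tape=X_X[X]YYY___   (P,X)→(R,Y,→)
state=R head=4 tape=X_XY[Y]YY___   (R,Y)→(P,X,→)
state=P head=5 tape=X_XYX[Y]Y___   (P,Y)→(Q,X,→)
state=Q head=6 tape=X_XYXX[Y]___   (Q,Y)→(R,_,→)
state=R head=7 tape=X_XYXX_[_]__   (R,_)→(P,X,←)
state=P head=6 tape=X_XYXX[_]X__   (P,_)→(P,Y,→)
state=P head=7 tape=X_XYXXY[X]__   (P,X)→(R,Y,→)
state=R head=8 tape=X_XYXXYY[_]_   (R,_)→(P,X,←)
state=P head=7 tape=X_XYXXY[Y]X_   (P,Y)→(Q,X,→)
state=Q head=8 tape=X_XYXXYX[X]_   (Q,X)→(R,X,→)
state=R head=9 tape=X_XYXXYXX[_]   (R,_)→(P,X,←)
state=P head=8 tape=X_XYXXYX[X]X   (P,X)→(R,Y,→)
state=R head=9 tape=X_XYXXYXY[X]
The non-blank tape span at halt is X_XYXXYXYX.

X_XYXXYXYX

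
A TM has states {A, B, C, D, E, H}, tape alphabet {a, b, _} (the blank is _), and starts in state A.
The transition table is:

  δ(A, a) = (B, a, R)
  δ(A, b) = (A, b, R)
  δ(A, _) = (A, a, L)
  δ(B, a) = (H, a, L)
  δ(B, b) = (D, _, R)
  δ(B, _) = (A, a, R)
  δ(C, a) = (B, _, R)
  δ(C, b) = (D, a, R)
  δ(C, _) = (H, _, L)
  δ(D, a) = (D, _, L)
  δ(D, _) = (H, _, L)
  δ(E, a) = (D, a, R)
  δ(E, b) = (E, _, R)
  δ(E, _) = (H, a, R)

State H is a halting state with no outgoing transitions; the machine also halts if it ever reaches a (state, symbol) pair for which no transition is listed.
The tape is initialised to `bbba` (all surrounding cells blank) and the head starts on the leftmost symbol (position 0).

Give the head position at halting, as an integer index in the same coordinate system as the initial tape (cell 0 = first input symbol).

A | [b]bba__   read b → write b, move R, go to A
A | b[b]ba__   read b → write b, move R, go to A
A | bb[b]a__   read b → write b, move R, go to A
A | bbb[a]__   read a → write a, move R, go to B
B | bbba[_]_   read _ → write a, move R, go to A
A | bbbaa[_]   read _ → write a, move L, go to A
A | bbba[a]a   read a → write a, move R, go to B
B | bbbaa[a]   read a → write a, move L, go to H
H | bbba[a]a
At halt the head is at cell 4.

4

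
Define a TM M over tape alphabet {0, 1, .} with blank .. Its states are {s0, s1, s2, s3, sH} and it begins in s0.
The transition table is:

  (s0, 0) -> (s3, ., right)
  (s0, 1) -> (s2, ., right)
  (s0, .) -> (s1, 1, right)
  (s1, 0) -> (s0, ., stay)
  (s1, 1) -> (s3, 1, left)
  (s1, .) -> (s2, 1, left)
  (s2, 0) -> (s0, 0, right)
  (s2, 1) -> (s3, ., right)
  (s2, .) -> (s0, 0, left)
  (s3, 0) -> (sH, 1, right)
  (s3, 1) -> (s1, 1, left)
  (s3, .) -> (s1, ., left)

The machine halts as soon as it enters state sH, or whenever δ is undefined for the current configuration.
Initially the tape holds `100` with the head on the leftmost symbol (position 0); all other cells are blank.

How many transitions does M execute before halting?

26

state=s0 head=0 tape=[1]00..   (s0,1)→(s2,.,right)
state=s2 head=1 tape=.[0]0..   (s2,0)→(s0,0,right)
state=s0 head=2 tape=.0[0]..   (s0,0)→(s3,.,right)
state=s3 head=3 tape=.0.[.].   (s3,.)→(s1,.,left)
state=s1 head=2 tape=.0[.]..   (s1,.)→(s2,1,left)
state=s2 head=1 tape=.[0]1..   (s2,0)→(s0,0,right)
state=s0 head=2 tape=.0[1]..   (s0,1)→(s2,.,right)
state=s2 head=3 tape=.0.[.].   (s2,.)→(s0,0,left)
state=s0 head=2 tape=.0[.]0.   (s0,.)→(s1,1,right)
state=s1 head=3 tape=.01[0].   (s1,0)→(s0,.,stay)
state=s0 head=3 tape=.01[.].   (s0,.)→(s1,1,right)
state=s1 head=4 tape=.011[.]   (s1,.)→(s2,1,left)
state=s2 head=3 tape=.01[1]1   (s2,1)→(s3,.,right)
state=s3 head=4 tape=.01.[1]   (s3,1)→(s1,1,left)
state=s1 head=3 tape=.01[.]1   (s1,.)→(s2,1,left)
state=s2 head=2 tape=.0[1]11   (s2,1)→(s3,.,right)
state=s3 head=3 tape=.0.[1]1   (s3,1)→(s1,1,left)
state=s1 head=2 tape=.0[.]11   (s1,.)→(s2,1,left)
state=s2 head=1 tape=.[0]111   (s2,0)→(s0,0,right)
state=s0 head=2 tape=.0[1]11   (s0,1)→(s2,.,right)
state=s2 head=3 tape=.0.[1]1   (s2,1)→(s3,.,right)
state=s3 head=4 tape=.0..[1]   (s3,1)→(s1,1,left)
state=s1 head=3 tape=.0.[.]1   (s1,.)→(s2,1,left)
state=s2 head=2 tape=.0[.]11   (s2,.)→(s0,0,left)
state=s0 head=1 tape=.[0]011   (s0,0)→(s3,.,right)
state=s3 head=2 tape=..[0]11   (s3,0)→(sH,1,right)
state=sH head=3 tape=..1[1]1
M halts after 26 transitions.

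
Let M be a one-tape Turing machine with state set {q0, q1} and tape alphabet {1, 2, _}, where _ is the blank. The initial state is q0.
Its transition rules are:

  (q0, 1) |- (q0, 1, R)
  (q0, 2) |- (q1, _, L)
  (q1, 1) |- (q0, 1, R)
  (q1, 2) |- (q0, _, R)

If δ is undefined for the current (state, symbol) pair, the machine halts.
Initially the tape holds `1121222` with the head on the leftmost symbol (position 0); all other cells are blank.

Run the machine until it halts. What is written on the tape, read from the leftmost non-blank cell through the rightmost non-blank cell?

11_1222

q0 | [1]121222   read 1 → write 1, move R, go to q0
q0 | 1[1]21222   read 1 → write 1, move R, go to q0
q0 | 11[2]1222   read 2 → write _, move L, go to q1
q1 | 1[1]_1222   read 1 → write 1, move R, go to q0
q0 | 11[_]1222
The non-blank tape span at halt is 11_1222.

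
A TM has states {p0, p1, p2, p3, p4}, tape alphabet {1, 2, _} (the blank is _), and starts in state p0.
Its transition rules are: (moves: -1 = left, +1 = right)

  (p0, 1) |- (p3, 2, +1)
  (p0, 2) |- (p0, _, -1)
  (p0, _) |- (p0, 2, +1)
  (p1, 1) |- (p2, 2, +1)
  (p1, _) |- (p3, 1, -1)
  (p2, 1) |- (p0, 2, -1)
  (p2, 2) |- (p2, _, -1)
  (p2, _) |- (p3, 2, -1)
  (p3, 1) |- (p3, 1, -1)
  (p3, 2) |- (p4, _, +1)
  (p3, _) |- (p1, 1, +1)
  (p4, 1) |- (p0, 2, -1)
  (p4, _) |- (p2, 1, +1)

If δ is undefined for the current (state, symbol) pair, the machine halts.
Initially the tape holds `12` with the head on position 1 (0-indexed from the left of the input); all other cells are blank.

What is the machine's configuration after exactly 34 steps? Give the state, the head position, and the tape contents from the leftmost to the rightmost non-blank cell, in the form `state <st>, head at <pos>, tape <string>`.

state p3, head at 5, tape 222222211

state=p0 head=1 tape=__1[2]_____   (p0,2)→(p0,_,-1)
state=p0 head=0 tape=__[1]______   (p0,1)→(p3,2,+1)
state=p3 head=1 tape=__2[_]_____   (p3,_)→(p1,1,+1)
state=p1 head=2 tape=__21[_]____   (p1,_)→(p3,1,-1)
state=p3 head=1 tape=__2[1]1____   (p3,1)→(p3,1,-1)
state=p3 head=0 tape=__[2]11____   (p3,2)→(p4,_,+1)
state=p4 head=1 tape=___[1]1____   (p4,1)→(p0,2,-1)
state=p0 head=0 tape=__[_]21____   (p0,_)→(p0,2,+1)
state=p0 head=1 tape=__2[2]1____   (p0,2)→(p0,_,-1)
state=p0 head=0 tape=__[2]_1____   (p0,2)→(p0,_,-1)
state=p0 head=-1 tape=_[_]__1____   (p0,_)→(p0,2,+1)
state=p0 head=0 tape=_2[_]_1____   (p0,_)→(p0,2,+1)
state=p0 head=1 tape=_22[_]1____   (p0,_)→(p0,2,+1)
state=p0 head=2 tape=_222[1]____   (p0,1)→(p3,2,+1)
state=p3 head=3 tape=_2222[_]___   (p3,_)→(p1,1,+1)
state=p1 head=4 tape=_22221[_]__   (p1,_)→(p3,1,-1)
state=p3 head=3 tape=_2222[1]1__   (p3,1)→(p3,1,-1)
state=p3 head=2 tape=_222[2]11__   (p3,2)→(p4,_,+1)
state=p4 head=3 tape=_222_[1]1__   (p4,1)→(p0,2,-1)
state=p0 head=2 tape=_222[_]21__   (p0,_)→(p0,2,+1)
state=p0 head=3 tape=_2222[2]1__   (p0,2)→(p0,_,-1)
state=p0 head=2 tape=_222[2]_1__   (p0,2)→(p0,_,-1)
state=p0 head=1 tape=_22[2]__1__   (p0,2)→(p0,_,-1)
state=p0 head=0 tape=_2[2]___1__   (p0,2)→(p0,_,-1)
state=p0 head=-1 tape=_[2]____1__   (p0,2)→(p0,_,-1)
state=p0 head=-2 tape=[_]_____1__   (p0,_)→(p0,2,+1)
state=p0 head=-1 tape=2[_]____1__   (p0,_)→(p0,2,+1)
state=p0 head=0 tape=22[_]___1__   (p0,_)→(p0,2,+1)
state=p0 head=1 tape=222[_]__1__   (p0,_)→(p0,2,+1)
state=p0 head=2 tape=2222[_]_1__   (p0,_)→(p0,2,+1)
state=p0 head=3 tape=22222[_]1__   (p0,_)→(p0,2,+1)
state=p0 head=4 tape=222222[1]__   (p0,1)→(p3,2,+1)
state=p3 head=5 tape=2222222[_]_   (p3,_)→(p1,1,+1)
state=p1 head=6 tape=22222221[_]   (p1,_)→(p3,1,-1)
state=p3 head=5 tape=2222222[1]1
After 34 steps: state p3, head at 5, tape 222222211.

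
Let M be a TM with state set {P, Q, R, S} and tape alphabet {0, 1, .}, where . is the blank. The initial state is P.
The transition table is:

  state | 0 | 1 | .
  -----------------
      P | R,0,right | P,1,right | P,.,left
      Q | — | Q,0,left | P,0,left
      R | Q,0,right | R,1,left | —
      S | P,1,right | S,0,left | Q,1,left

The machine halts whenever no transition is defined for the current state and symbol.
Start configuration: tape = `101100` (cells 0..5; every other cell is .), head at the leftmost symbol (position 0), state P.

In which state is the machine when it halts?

Q

state=P head=0 tape=[1]01100   (P,1)→(P,1,right)
state=P head=1 tape=1[0]1100   (P,0)→(R,0,right)
state=R head=2 tape=10[1]100   (R,1)→(R,1,left)
state=R head=1 tape=1[0]1100   (R,0)→(Q,0,right)
state=Q head=2 tape=10[1]100   (Q,1)→(Q,0,left)
state=Q head=1 tape=1[0]0100
No transition is defined for (Q, 0); M halts in state Q.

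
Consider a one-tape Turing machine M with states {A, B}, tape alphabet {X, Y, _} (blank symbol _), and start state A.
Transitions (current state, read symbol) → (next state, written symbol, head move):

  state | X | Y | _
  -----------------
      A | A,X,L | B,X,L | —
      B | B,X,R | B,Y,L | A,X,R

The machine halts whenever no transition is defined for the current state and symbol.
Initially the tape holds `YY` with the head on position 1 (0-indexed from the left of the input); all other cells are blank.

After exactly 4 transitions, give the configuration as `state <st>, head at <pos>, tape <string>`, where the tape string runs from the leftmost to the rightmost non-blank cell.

A | _Y[Y]   read Y → write X, move L, go to B
B | _[Y]X   read Y → write Y, move L, go to B
B | [_]YX   read _ → write X, move R, go to A
A | X[Y]X   read Y → write X, move L, go to B
B | [X]XX
After 4 steps: state B, head at -1, tape XXX.

state B, head at -1, tape XXX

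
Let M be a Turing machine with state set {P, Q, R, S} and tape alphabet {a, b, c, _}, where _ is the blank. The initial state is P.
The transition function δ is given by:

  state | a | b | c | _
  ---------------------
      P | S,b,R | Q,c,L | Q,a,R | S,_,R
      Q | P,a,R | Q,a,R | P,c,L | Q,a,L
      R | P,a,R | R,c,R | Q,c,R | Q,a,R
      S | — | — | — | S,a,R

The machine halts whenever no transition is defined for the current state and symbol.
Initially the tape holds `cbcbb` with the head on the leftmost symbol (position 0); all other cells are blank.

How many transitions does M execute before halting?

4

state=P head=0 tape=[c]bcbb   (P,c)→(Q,a,R)
state=Q head=1 tape=a[b]cbb   (Q,b)→(Q,a,R)
state=Q head=2 tape=aa[c]bb   (Q,c)→(P,c,L)
state=P head=1 tape=a[a]cbb   (P,a)→(S,b,R)
state=S head=2 tape=ab[c]bb
M halts after 4 transitions.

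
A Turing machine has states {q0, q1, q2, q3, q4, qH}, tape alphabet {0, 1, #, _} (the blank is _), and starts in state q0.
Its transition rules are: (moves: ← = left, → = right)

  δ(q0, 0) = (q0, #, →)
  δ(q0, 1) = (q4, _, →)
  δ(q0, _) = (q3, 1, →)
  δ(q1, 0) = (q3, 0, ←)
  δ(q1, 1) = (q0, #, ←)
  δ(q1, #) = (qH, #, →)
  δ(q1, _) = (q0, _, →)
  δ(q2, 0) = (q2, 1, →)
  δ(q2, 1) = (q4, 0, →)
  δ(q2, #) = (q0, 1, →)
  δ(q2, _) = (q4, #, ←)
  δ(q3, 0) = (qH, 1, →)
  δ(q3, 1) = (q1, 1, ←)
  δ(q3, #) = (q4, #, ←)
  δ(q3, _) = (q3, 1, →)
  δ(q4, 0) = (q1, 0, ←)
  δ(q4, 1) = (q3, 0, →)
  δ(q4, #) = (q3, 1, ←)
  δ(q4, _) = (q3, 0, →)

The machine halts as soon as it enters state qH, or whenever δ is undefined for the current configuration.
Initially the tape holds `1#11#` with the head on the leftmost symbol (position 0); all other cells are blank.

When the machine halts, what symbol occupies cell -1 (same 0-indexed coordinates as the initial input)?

state=q0 head=0 tape=__[1]#11#   (q0,1)→(q4,_,→)
state=q4 head=1 tape=___[#]11#   (q4,#)→(q3,1,←)
state=q3 head=0 tape=__[_]111#   (q3,_)→(q3,1,→)
state=q3 head=1 tape=__1[1]11#   (q3,1)→(q1,1,←)
state=q1 head=0 tape=__[1]111#   (q1,1)→(q0,#,←)
state=q0 head=-1 tape=_[_]#111#   (q0,_)→(q3,1,→)
state=q3 head=0 tape=_1[#]111#   (q3,#)→(q4,#,←)
state=q4 head=-1 tape=_[1]#111#   (q4,1)→(q3,0,→)
state=q3 head=0 tape=_0[#]111#   (q3,#)→(q4,#,←)
state=q4 head=-1 tape=_[0]#111#   (q4,0)→(q1,0,←)
state=q1 head=-2 tape=[_]0#111#   (q1,_)→(q0,_,→)
state=q0 head=-1 tape=_[0]#111#   (q0,0)→(q0,#,→)
state=q0 head=0 tape=_#[#]111#
Cell -1 holds # when M halts.

#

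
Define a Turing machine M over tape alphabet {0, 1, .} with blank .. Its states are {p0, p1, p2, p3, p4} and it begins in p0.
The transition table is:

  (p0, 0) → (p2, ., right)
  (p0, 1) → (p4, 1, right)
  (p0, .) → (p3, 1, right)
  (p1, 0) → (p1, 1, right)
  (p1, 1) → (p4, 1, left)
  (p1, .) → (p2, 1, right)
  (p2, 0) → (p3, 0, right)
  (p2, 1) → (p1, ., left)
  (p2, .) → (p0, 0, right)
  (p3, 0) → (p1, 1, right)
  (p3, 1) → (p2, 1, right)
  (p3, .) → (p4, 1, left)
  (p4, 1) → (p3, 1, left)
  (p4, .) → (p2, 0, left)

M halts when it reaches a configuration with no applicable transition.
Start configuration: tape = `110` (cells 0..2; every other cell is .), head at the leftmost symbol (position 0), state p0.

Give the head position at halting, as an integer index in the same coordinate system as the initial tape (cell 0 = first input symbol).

state=p0 head=0 tape=..[1]10....   (p0,1)→(p4,1,right)
state=p4 head=1 tape=..1[1]0....   (p4,1)→(p3,1,left)
state=p3 head=0 tape=..[1]10....   (p3,1)→(p2,1,right)
state=p2 head=1 tape=..1[1]0....   (p2,1)→(p1,.,left)
state=p1 head=0 tape=..[1].0....   (p1,1)→(p4,1,left)
state=p4 head=-1 tape=.[.]1.0....   (p4,.)→(p2,0,left)
state=p2 head=-2 tape=[.]01.0....   (p2,.)→(p0,0,right)
state=p0 head=-1 tape=0[0]1.0....   (p0,0)→(p2,.,right)
state=p2 head=0 tape=0.[1].0....   (p2,1)→(p1,.,left)
state=p1 head=-1 tape=0[.]..0....   (p1,.)→(p2,1,right)
state=p2 head=0 tape=01[.].0....   (p2,.)→(p0,0,right)
state=p0 head=1 tape=010[.]0....   (p0,.)→(p3,1,right)
state=p3 head=2 tape=0101[0]....   (p3,0)→(p1,1,right)
state=p1 head=3 tape=01011[.]...   (p1,.)→(p2,1,right)
state=p2 head=4 tape=010111[.]..   (p2,.)→(p0,0,right)
state=p0 head=5 tape=0101110[.].   (p0,.)→(p3,1,right)
state=p3 head=6 tape=01011101[.]   (p3,.)→(p4,1,left)
state=p4 head=5 tape=0101110[1]1   (p4,1)→(p3,1,left)
state=p3 head=4 tape=010111[0]11   (p3,0)→(p1,1,right)
state=p1 head=5 tape=0101111[1]1   (p1,1)→(p4,1,left)
state=p4 head=4 tape=010111[1]11   (p4,1)→(p3,1,left)
state=p3 head=3 tape=01011[1]111   (p3,1)→(p2,1,right)
state=p2 head=4 tape=010111[1]11   (p2,1)→(p1,.,left)
state=p1 head=3 tape=01011[1].11   (p1,1)→(p4,1,left)
state=p4 head=2 tape=0101[1]1.11   (p4,1)→(p3,1,left)
state=p3 head=1 tape=010[1]11.11   (p3,1)→(p2,1,right)
state=p2 head=2 tape=0101[1]1.11   (p2,1)→(p1,.,left)
state=p1 head=1 tape=010[1].1.11   (p1,1)→(p4,1,left)
state=p4 head=0 tape=01[0]1.1.11
At halt the head is at cell 0.

0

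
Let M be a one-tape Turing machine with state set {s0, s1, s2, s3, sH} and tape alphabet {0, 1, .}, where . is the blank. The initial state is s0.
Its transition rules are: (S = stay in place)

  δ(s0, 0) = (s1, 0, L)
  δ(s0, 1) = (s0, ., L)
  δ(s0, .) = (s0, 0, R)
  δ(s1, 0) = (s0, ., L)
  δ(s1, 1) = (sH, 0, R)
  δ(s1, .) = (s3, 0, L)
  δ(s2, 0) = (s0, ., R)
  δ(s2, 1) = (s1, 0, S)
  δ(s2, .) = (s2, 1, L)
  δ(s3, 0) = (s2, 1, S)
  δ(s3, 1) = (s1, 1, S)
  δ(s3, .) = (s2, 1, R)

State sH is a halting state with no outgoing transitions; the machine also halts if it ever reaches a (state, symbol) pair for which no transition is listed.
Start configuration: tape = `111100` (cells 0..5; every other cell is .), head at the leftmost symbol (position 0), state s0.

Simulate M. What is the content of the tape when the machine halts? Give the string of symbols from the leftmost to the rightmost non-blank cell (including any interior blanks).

000.0.1100

state=s0 head=0 tape=....[1]11100   (s0,1)→(s0,.,L)
state=s0 head=-1 tape=...[.].11100   (s0,.)→(s0,0,R)
state=s0 head=0 tape=...0[.]11100   (s0,.)→(s0,0,R)
state=s0 head=1 tape=...00[1]1100   (s0,1)→(s0,.,L)
state=s0 head=0 tape=...0[0].1100   (s0,0)→(s1,0,L)
state=s1 head=-1 tape=...[0]0.1100   (s1,0)→(s0,.,L)
state=s0 head=-2 tape=..[.].0.1100   (s0,.)→(s0,0,R)
state=s0 head=-1 tape=..0[.]0.1100   (s0,.)→(s0,0,R)
state=s0 head=0 tape=..00[0].1100   (s0,0)→(s1,0,L)
state=s1 head=-1 tape=..0[0]0.1100   (s1,0)→(s0,.,L)
state=s0 head=-2 tape=..[0].0.1100   (s0,0)→(s1,0,L)
state=s1 head=-3 tape=.[.]0.0.1100   (s1,.)→(s3,0,L)
state=s3 head=-4 tape=[.]00.0.1100   (s3,.)→(s2,1,R)
state=s2 head=-3 tape=1[0]0.0.1100   (s2,0)→(s0,.,R)
state=s0 head=-2 tape=1.[0].0.1100   (s0,0)→(s1,0,L)
state=s1 head=-3 tape=1[.]0.0.1100   (s1,.)→(s3,0,L)
state=s3 head=-4 tape=[1]00.0.1100   (s3,1)→(s1,1,S)
state=s1 head=-4 tape=[1]00.0.1100   (s1,1)→(sH,0,R)
state=sH head=-3 tape=0[0]0.0.1100
The non-blank tape span at halt is 000.0.1100.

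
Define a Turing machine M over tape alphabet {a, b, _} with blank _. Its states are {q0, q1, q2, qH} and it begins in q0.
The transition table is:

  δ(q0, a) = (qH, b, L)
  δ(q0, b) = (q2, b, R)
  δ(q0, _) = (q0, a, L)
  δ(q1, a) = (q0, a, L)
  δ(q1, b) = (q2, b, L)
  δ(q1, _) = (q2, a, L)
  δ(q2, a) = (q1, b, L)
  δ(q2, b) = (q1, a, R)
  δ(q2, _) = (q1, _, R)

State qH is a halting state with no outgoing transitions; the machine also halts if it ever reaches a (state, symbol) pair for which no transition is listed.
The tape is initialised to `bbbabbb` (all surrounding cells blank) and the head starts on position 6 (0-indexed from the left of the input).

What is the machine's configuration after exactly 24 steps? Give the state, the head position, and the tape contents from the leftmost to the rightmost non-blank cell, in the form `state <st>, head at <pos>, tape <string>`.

q0 | _bbbabb[b]__   read b → write b, move R, go to q2
q2 | _bbbabbb[_]_   read _ → write _, move R, go to q1
q1 | _bbbabbb_[_]   read _ → write a, move L, go to q2
q2 | _bbbabbb[_]a   read _ → write _, move R, go to q1
q1 | _bbbabbb_[a]   read a → write a, move L, go to q0
q0 | _bbbabbb[_]a   read _ → write a, move L, go to q0
q0 | _bbbabb[b]aa   read b → write b, move R, go to q2
q2 | _bbbabbb[a]a   read a → write b, move L, go to q1
q1 | _bbbabb[b]ba   read b → write b, move L, go to q2
q2 | _bbbab[b]bba   read b → write a, move R, go to q1
q1 | _bbbaba[b]ba   read b → write b, move L, go to q2
q2 | _bbbab[a]bba   read a → write b, move L, go to q1
q1 | _bbba[b]bbba   read b → write b, move L, go to q2
q2 | _bbb[a]bbbba   read a → write b, move L, go to q1
q1 | _bb[b]bbbbba   read b → write b, move L, go to q2
q2 | _b[b]bbbbbba   read b → write a, move R, go to q1
q1 | _ba[b]bbbbba   read b → write b, move L, go to q2
q2 | _b[a]bbbbbba   read a → write b, move L, go to q1
q1 | _[b]bbbbbbba   read b → write b, move L, go to q2
q2 | [_]bbbbbbbba   read _ → write _, move R, go to q1
q1 | _[b]bbbbbbba   read b → write b, move L, go to q2
q2 | [_]bbbbbbbba   read _ → write _, move R, go to q1
q1 | _[b]bbbbbbba   read b → write b, move L, go to q2
q2 | [_]bbbbbbbba   read _ → write _, move R, go to q1
q1 | _[b]bbbbbbba
After 24 steps: state q1, head at 0, tape bbbbbbbba.

state q1, head at 0, tape bbbbbbbba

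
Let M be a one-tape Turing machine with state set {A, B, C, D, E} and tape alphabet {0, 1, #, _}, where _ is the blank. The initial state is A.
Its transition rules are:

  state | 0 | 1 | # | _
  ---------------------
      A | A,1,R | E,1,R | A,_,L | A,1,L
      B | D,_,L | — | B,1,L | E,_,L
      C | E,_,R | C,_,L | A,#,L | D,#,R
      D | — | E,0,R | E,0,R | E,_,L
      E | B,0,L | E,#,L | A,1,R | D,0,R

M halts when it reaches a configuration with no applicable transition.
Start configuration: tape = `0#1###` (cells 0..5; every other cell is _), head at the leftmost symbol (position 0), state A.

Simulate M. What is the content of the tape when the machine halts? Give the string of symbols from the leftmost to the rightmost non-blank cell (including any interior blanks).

10010_0

A | [0]#1###__   read 0 → write 1, move R, go to A
A | 1[#]1###__   read # → write _, move L, go to A
A | [1]_1###__   read 1 → write 1, move R, go to E
E | 1[_]1###__   read _ → write 0, move R, go to D
D | 10[1]###__   read 1 → write 0, move R, go to E
E | 100[#]##__   read # → write 1, move R, go to A
A | 1001[#]#__   read # → write _, move L, go to A
A | 100[1]_#__   read 1 → write 1, move R, go to E
E | 1001[_]#__   read _ → write 0, move R, go to D
D | 10010[#]__   read # → write 0, move R, go to E
E | 100100[_]_   read _ → write 0, move R, go to D
D | 1001000[_]   read _ → write _, move L, go to E
E | 100100[0]_   read 0 → write 0, move L, go to B
B | 10010[0]0_   read 0 → write _, move L, go to D
D | 1001[0]_0_
The non-blank tape span at halt is 10010_0.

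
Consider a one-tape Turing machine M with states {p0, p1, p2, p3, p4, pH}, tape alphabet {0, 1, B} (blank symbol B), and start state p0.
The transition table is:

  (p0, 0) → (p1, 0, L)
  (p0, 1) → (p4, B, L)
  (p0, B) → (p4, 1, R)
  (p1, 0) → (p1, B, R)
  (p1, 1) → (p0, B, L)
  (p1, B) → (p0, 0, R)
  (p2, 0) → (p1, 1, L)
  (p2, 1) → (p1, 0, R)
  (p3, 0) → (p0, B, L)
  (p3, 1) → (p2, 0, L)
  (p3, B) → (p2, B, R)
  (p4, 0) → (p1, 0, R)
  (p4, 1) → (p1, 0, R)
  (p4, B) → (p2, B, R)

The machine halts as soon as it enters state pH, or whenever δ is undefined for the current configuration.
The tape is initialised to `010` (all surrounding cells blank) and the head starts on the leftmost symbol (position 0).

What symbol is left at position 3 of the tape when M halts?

p0 | B[0]10BBB   read 0 → write 0, move L, go to p1
p1 | [B]010BBB   read B → write 0, move R, go to p0
p0 | 0[0]10BBB   read 0 → write 0, move L, go to p1
p1 | [0]010BBB   read 0 → write B, move R, go to p1
p1 | B[0]10BBB   read 0 → write B, move R, go to p1
p1 | BB[1]0BBB   read 1 → write B, move L, go to p0
p0 | B[B]B0BBB   read B → write 1, move R, go to p4
p4 | B1[B]0BBB   read B → write B, move R, go to p2
p2 | B1B[0]BBB   read 0 → write 1, move L, go to p1
p1 | B1[B]1BBB   read B → write 0, move R, go to p0
p0 | B10[1]BBB   read 1 → write B, move L, go to p4
p4 | B1[0]BBBB   read 0 → write 0, move R, go to p1
p1 | B10[B]BBB   read B → write 0, move R, go to p0
p0 | B100[B]BB   read B → write 1, move R, go to p4
p4 | B1001[B]B   read B → write B, move R, go to p2
p2 | B1001B[B]
Cell 3 holds 1 when M halts.

1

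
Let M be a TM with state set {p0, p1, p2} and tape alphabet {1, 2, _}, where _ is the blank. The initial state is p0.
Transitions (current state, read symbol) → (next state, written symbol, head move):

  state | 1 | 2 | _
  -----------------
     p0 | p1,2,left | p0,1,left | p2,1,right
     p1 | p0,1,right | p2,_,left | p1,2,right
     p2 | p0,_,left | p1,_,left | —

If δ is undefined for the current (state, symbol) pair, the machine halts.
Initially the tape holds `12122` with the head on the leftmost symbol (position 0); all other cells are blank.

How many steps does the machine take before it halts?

24

state=p0 head=0 tape=____[1]2122   (p0,1)→(p1,2,left)
state=p1 head=-1 tape=___[_]22122   (p1,_)→(p1,2,right)
state=p1 head=0 tape=___2[2]2122   (p1,2)→(p2,_,left)
state=p2 head=-1 tape=___[2]_2122   (p2,2)→(p1,_,left)
state=p1 head=-2 tape=__[_]__2122   (p1,_)→(p1,2,right)
state=p1 head=-1 tape=__2[_]_2122   (p1,_)→(p1,2,right)
state=p1 head=0 tape=__22[_]2122   (p1,_)→(p1,2,right)
state=p1 head=1 tape=__222[2]122   (p1,2)→(p2,_,left)
state=p2 head=0 tape=__22[2]_122   (p2,2)→(p1,_,left)
state=p1 head=-1 tape=__2[2]__122   (p1,2)→(p2,_,left)
state=p2 head=-2 tape=__[2]___122   (p2,2)→(p1,_,left)
state=p1 head=-3 tape=_[_]____122   (p1,_)→(p1,2,right)
state=p1 head=-2 tape=_2[_]___122   (p1,_)→(p1,2,right)
state=p1 head=-1 tape=_22[_]__122   (p1,_)→(p1,2,right)
state=p1 head=0 tape=_222[_]_122   (p1,_)→(p1,2,right)
state=p1 head=1 tape=_2222[_]122   (p1,_)→(p1,2,right)
state=p1 head=2 tape=_22222[1]22   (p1,1)→(p0,1,right)
state=p0 head=3 tape=_222221[2]2   (p0,2)→(p0,1,left)
state=p0 head=2 tape=_22222[1]12   (p0,1)→(p1,2,left)
state=p1 head=1 tape=_2222[2]212   (p1,2)→(p2,_,left)
state=p2 head=0 tape=_222[2]_212   (p2,2)→(p1,_,left)
state=p1 head=-1 tape=_22[2]__212   (p1,2)→(p2,_,left)
state=p2 head=-2 tape=_2[2]___212   (p2,2)→(p1,_,left)
state=p1 head=-3 tape=_[2]____212   (p1,2)→(p2,_,left)
state=p2 head=-4 tape=[_]_____212
M halts after 24 transitions.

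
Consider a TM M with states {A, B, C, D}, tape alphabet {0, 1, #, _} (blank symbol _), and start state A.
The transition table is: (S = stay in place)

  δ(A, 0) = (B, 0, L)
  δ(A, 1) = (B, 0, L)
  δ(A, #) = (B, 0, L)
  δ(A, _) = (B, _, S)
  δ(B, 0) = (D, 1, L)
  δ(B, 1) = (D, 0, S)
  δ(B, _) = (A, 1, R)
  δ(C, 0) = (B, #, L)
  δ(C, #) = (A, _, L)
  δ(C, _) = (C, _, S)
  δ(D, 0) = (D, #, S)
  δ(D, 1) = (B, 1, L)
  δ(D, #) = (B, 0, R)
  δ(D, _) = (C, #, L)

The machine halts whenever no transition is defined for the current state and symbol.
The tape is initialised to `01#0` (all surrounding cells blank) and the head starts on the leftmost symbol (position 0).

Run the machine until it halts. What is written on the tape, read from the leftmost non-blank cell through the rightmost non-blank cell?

000#0

A | _[0]1#0   read 0 → write 0, move L, go to B
B | [_]01#0   read _ → write 1, move R, go to A
A | 1[0]1#0   read 0 → write 0, move L, go to B
B | [1]01#0   read 1 → write 0, move S, go to D
D | [0]01#0   read 0 → write #, move S, go to D
D | [#]01#0   read # → write 0, move R, go to B
B | 0[0]1#0   read 0 → write 1, move L, go to D
D | [0]11#0   read 0 → write #, move S, go to D
D | [#]11#0   read # → write 0, move R, go to B
B | 0[1]1#0   read 1 → write 0, move S, go to D
D | 0[0]1#0   read 0 → write #, move S, go to D
D | 0[#]1#0   read # → write 0, move R, go to B
B | 00[1]#0   read 1 → write 0, move S, go to D
D | 00[0]#0   read 0 → write #, move S, go to D
D | 00[#]#0   read # → write 0, move R, go to B
B | 000[#]0
The non-blank tape span at halt is 000#0.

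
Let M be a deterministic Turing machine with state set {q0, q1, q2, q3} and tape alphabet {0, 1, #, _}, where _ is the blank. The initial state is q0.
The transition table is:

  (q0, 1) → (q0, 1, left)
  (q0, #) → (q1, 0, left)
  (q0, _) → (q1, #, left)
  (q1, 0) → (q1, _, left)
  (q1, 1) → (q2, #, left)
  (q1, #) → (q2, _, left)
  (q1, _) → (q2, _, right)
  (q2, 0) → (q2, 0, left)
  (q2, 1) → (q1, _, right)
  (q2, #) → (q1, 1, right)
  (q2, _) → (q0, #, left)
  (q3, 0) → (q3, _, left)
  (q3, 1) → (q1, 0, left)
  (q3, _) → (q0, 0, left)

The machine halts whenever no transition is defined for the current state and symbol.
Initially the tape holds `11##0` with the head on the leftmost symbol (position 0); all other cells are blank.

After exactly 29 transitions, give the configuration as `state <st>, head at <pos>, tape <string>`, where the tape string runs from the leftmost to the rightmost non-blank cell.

state=q0 head=0 tape=___[1]1##0   (q0,1)→(q0,1,left)
state=q0 head=-1 tape=__[_]11##0   (q0,_)→(q1,#,left)
state=q1 head=-2 tape=_[_]#11##0   (q1,_)→(q2,_,right)
state=q2 head=-1 tape=__[#]11##0   (q2,#)→(q1,1,right)
state=q1 head=0 tape=__1[1]1##0   (q1,1)→(q2,#,left)
state=q2 head=-1 tape=__[1]#1##0   (q2,1)→(q1,_,right)
state=q1 head=0 tape=___[#]1##0   (q1,#)→(q2,_,left)
state=q2 head=-1 tape=__[_]_1##0   (q2,_)→(q0,#,left)
state=q0 head=-2 tape=_[_]#_1##0   (q0,_)→(q1,#,left)
state=q1 head=-3 tape=[_]##_1##0   (q1,_)→(q2,_,right)
state=q2 head=-2 tape=_[#]#_1##0   (q2,#)→(q1,1,right)
state=q1 head=-1 tape=_1[#]_1##0   (q1,#)→(q2,_,left)
state=q2 head=-2 tape=_[1]__1##0   (q2,1)→(q1,_,right)
state=q1 head=-1 tape=__[_]_1##0   (q1,_)→(q2,_,right)
state=q2 head=0 tape=___[_]1##0   (q2,_)→(q0,#,left)
state=q0 head=-1 tape=__[_]#1##0   (q0,_)→(q1,#,left)
state=q1 head=-2 tape=_[_]##1##0   (q1,_)→(q2,_,right)
state=q2 head=-1 tape=__[#]#1##0   (q2,#)→(q1,1,right)
state=q1 head=0 tape=__1[#]1##0   (q1,#)→(q2,_,left)
state=q2 head=-1 tape=__[1]_1##0   (q2,1)→(q1,_,right)
state=q1 head=0 tape=___[_]1##0   (q1,_)→(q2,_,right)
state=q2 head=1 tape=____[1]##0   (q2,1)→(q1,_,right)
state=q1 head=2 tape=_____[#]#0   (q1,#)→(q2,_,left)
state=q2 head=1 tape=____[_]_#0   (q2,_)→(q0,#,left)
state=q0 head=0 tape=___[_]#_#0   (q0,_)→(q1,#,left)
state=q1 head=-1 tape=__[_]##_#0   (q1,_)→(q2,_,right)
state=q2 head=0 tape=___[#]#_#0   (q2,#)→(q1,1,right)
state=q1 head=1 tape=___1[#]_#0   (q1,#)→(q2,_,left)
state=q2 head=0 tape=___[1]__#0   (q2,1)→(q1,_,right)
state=q1 head=1 tape=____[_]_#0
After 29 steps: state q1, head at 1, tape #0.

state q1, head at 1, tape #0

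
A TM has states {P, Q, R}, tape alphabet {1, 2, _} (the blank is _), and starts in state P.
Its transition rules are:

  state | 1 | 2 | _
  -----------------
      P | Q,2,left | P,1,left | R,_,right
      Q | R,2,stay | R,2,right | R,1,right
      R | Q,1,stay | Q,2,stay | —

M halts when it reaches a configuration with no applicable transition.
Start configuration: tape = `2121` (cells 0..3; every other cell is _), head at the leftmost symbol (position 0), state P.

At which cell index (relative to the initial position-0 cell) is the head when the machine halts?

4

state=P head=0 tape=_[2]121_   (P,2)→(P,1,left)
state=P head=-1 tape=[_]1121_   (P,_)→(R,_,right)
state=R head=0 tape=_[1]121_   (R,1)→(Q,1,stay)
state=Q head=0 tape=_[1]121_   (Q,1)→(R,2,stay)
state=R head=0 tape=_[2]121_   (R,2)→(Q,2,stay)
state=Q head=0 tape=_[2]121_   (Q,2)→(R,2,right)
state=R head=1 tape=_2[1]21_   (R,1)→(Q,1,stay)
state=Q head=1 tape=_2[1]21_   (Q,1)→(R,2,stay)
state=R head=1 tape=_2[2]21_   (R,2)→(Q,2,stay)
state=Q head=1 tape=_2[2]21_   (Q,2)→(R,2,right)
state=R head=2 tape=_22[2]1_   (R,2)→(Q,2,stay)
state=Q head=2 tape=_22[2]1_   (Q,2)→(R,2,right)
state=R head=3 tape=_222[1]_   (R,1)→(Q,1,stay)
state=Q head=3 tape=_222[1]_   (Q,1)→(R,2,stay)
state=R head=3 tape=_222[2]_   (R,2)→(Q,2,stay)
state=Q head=3 tape=_222[2]_   (Q,2)→(R,2,right)
state=R head=4 tape=_2222[_]
At halt the head is at cell 4.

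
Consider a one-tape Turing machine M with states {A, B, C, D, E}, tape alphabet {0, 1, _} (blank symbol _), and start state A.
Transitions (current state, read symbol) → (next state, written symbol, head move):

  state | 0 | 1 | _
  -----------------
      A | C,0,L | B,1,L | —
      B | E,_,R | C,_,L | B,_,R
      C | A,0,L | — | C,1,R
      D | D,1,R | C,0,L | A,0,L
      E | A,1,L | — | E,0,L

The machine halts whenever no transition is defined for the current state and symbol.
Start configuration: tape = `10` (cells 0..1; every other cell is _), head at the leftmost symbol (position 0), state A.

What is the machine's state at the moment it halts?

state=A head=0 tape=__[1]0   (A,1)→(B,1,L)
state=B head=-1 tape=_[_]10   (B,_)→(B,_,R)
state=B head=0 tape=__[1]0   (B,1)→(C,_,L)
state=C head=-1 tape=_[_]_0   (C,_)→(C,1,R)
state=C head=0 tape=_1[_]0   (C,_)→(C,1,R)
state=C head=1 tape=_11[0]   (C,0)→(A,0,L)
state=A head=0 tape=_1[1]0   (A,1)→(B,1,L)
state=B head=-1 tape=_[1]10   (B,1)→(C,_,L)
state=C head=-2 tape=[_]_10   (C,_)→(C,1,R)
state=C head=-1 tape=1[_]10   (C,_)→(C,1,R)
state=C head=0 tape=11[1]0
No transition is defined for (C, 1); M halts in state C.

C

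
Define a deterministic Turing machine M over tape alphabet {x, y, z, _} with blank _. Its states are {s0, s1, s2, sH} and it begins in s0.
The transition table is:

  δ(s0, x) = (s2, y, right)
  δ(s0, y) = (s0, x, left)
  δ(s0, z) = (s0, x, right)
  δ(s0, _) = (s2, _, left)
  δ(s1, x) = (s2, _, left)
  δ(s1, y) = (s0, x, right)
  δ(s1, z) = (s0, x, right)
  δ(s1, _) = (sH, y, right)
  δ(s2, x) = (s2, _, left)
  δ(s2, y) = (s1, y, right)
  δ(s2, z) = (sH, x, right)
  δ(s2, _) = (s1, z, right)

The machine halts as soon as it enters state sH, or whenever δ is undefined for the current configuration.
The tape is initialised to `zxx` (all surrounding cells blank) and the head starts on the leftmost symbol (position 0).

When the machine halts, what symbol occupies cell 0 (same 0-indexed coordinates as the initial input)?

s0 | [z]xx_   read z → write x, move right, go to s0
s0 | x[x]x_   read x → write y, move right, go to s2
s2 | xy[x]_   read x → write _, move left, go to s2
s2 | x[y]__   read y → write y, move right, go to s1
s1 | xy[_]_   read _ → write y, move right, go to sH
sH | xyy[_]
Cell 0 holds x when M halts.

x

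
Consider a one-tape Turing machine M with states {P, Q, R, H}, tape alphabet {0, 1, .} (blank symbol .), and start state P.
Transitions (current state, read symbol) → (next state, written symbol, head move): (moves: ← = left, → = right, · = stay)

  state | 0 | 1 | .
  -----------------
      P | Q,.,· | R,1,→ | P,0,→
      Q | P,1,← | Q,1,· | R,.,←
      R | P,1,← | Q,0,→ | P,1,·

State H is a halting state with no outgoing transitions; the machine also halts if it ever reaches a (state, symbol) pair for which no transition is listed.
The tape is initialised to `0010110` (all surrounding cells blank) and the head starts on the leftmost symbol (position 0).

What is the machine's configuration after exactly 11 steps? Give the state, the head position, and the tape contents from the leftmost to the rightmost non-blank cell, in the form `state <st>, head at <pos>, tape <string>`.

state Q, head at 2, tape 11010110

state=P head=0 tape=.[0]010110   (P,0)→(Q,.,·)
state=Q head=0 tape=.[.]010110   (Q,.)→(R,.,←)
state=R head=-1 tape=[.].010110   (R,.)→(P,1,·)
state=P head=-1 tape=[1].010110   (P,1)→(R,1,→)
state=R head=0 tape=1[.]010110   (R,.)→(P,1,·)
state=P head=0 tape=1[1]010110   (P,1)→(R,1,→)
state=R head=1 tape=11[0]10110   (R,0)→(P,1,←)
state=P head=0 tape=1[1]110110   (P,1)→(R,1,→)
state=R head=1 tape=11[1]10110   (R,1)→(Q,0,→)
state=Q head=2 tape=110[1]0110   (Q,1)→(Q,1,·)
state=Q head=2 tape=110[1]0110   (Q,1)→(Q,1,·)
state=Q head=2 tape=110[1]0110
After 11 steps: state Q, head at 2, tape 11010110.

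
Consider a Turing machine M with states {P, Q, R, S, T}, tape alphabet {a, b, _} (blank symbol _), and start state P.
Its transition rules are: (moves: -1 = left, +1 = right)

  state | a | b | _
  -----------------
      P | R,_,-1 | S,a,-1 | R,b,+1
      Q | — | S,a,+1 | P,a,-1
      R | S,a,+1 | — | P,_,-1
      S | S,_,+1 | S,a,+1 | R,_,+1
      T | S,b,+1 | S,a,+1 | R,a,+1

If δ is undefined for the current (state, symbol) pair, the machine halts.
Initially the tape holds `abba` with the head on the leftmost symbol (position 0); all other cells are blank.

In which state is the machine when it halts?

R

state=P head=0 tape=___[a]bba   (P,a)→(R,_,-1)
state=R head=-1 tape=__[_]_bba   (R,_)→(P,_,-1)
state=P head=-2 tape=_[_]__bba   (P,_)→(R,b,+1)
state=R head=-1 tape=_b[_]_bba   (R,_)→(P,_,-1)
state=P head=-2 tape=_[b]__bba   (P,b)→(S,a,-1)
state=S head=-3 tape=[_]a__bba   (S,_)→(R,_,+1)
state=R head=-2 tape=_[a]__bba   (R,a)→(S,a,+1)
state=S head=-1 tape=_a[_]_bba   (S,_)→(R,_,+1)
state=R head=0 tape=_a_[_]bba   (R,_)→(P,_,-1)
state=P head=-1 tape=_a[_]_bba   (P,_)→(R,b,+1)
state=R head=0 tape=_ab[_]bba   (R,_)→(P,_,-1)
state=P head=-1 tape=_a[b]_bba   (P,b)→(S,a,-1)
state=S head=-2 tape=_[a]a_bba   (S,a)→(S,_,+1)
state=S head=-1 tape=__[a]_bba   (S,a)→(S,_,+1)
state=S head=0 tape=___[_]bba   (S,_)→(R,_,+1)
state=R head=1 tape=____[b]ba
No transition is defined for (R, b); M halts in state R.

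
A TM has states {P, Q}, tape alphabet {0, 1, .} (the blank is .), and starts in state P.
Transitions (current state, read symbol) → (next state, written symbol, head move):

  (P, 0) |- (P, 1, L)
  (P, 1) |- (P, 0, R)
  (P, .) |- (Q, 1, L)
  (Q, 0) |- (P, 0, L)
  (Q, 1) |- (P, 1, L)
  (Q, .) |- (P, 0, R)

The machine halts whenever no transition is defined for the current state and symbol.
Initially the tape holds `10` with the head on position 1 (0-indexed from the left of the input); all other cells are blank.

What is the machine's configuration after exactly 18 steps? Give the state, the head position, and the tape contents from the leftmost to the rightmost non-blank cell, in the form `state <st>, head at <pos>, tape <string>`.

state=P head=1 tape=....1[0].   (P,0)→(P,1,L)
state=P head=0 tape=....[1]1.   (P,1)→(P,0,R)
state=P head=1 tape=....0[1].   (P,1)→(P,0,R)
state=P head=2 tape=....00[.]   (P,.)→(Q,1,L)
state=Q head=1 tape=....0[0]1   (Q,0)→(P,0,L)
state=P head=0 tape=....[0]01   (P,0)→(P,1,L)
state=P head=-1 tape=...[.]101   (P,.)→(Q,1,L)
state=Q head=-2 tape=..[.]1101   (Q,.)→(P,0,R)
state=P head=-1 tape=..0[1]101   (P,1)→(P,0,R)
state=P head=0 tape=..00[1]01   (P,1)→(P,0,R)
state=P head=1 tape=..000[0]1   (P,0)→(P,1,L)
state=P head=0 tape=..00[0]11   (P,0)→(P,1,L)
state=P head=-1 tape=..0[0]111   (P,0)→(P,1,L)
state=P head=-2 tape=..[0]1111   (P,0)→(P,1,L)
state=P head=-3 tape=.[.]11111   (P,.)→(Q,1,L)
state=Q head=-4 tape=[.]111111   (Q,.)→(P,0,R)
state=P head=-3 tape=0[1]11111   (P,1)→(P,0,R)
state=P head=-2 tape=00[1]1111   (P,1)→(P,0,R)
state=P head=-1 tape=000[1]111
After 18 steps: state P, head at -1, tape 0001111.

state P, head at -1, tape 0001111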